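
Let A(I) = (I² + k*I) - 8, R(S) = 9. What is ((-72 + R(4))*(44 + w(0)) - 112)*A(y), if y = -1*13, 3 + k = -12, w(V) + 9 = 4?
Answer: -914564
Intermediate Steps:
w(V) = -5 (w(V) = -9 + 4 = -5)
k = -15 (k = -3 - 12 = -15)
y = -13
A(I) = -8 + I² - 15*I (A(I) = (I² - 15*I) - 8 = -8 + I² - 15*I)
((-72 + R(4))*(44 + w(0)) - 112)*A(y) = ((-72 + 9)*(44 - 5) - 112)*(-8 + (-13)² - 15*(-13)) = (-63*39 - 112)*(-8 + 169 + 195) = (-2457 - 112)*356 = -2569*356 = -914564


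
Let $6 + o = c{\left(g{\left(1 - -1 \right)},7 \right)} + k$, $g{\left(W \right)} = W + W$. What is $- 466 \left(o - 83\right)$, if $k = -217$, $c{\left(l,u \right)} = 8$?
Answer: $138868$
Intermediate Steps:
$g{\left(W \right)} = 2 W$
$o = -215$ ($o = -6 + \left(8 - 217\right) = -6 - 209 = -215$)
$- 466 \left(o - 83\right) = - 466 \left(-215 - 83\right) = \left(-466\right) \left(-298\right) = 138868$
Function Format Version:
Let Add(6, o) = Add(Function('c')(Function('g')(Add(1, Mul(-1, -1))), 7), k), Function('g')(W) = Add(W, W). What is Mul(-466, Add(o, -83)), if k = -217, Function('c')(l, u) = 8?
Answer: 138868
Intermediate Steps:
Function('g')(W) = Mul(2, W)
o = -215 (o = Add(-6, Add(8, -217)) = Add(-6, -209) = -215)
Mul(-466, Add(o, -83)) = Mul(-466, Add(-215, -83)) = Mul(-466, -298) = 138868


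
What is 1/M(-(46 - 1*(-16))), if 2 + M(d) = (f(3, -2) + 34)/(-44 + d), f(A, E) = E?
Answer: -53/122 ≈ -0.43443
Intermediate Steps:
M(d) = -2 + 32/(-44 + d) (M(d) = -2 + (-2 + 34)/(-44 + d) = -2 + 32/(-44 + d))
1/M(-(46 - 1*(-16))) = 1/(2*(60 - (-1)*(46 - 1*(-16)))/(-44 - (46 - 1*(-16)))) = 1/(2*(60 - (-1)*(46 + 16))/(-44 - (46 + 16))) = 1/(2*(60 - (-1)*62)/(-44 - 1*62)) = 1/(2*(60 - 1*(-62))/(-44 - 62)) = 1/(2*(60 + 62)/(-106)) = 1/(2*(-1/106)*122) = 1/(-122/53) = -53/122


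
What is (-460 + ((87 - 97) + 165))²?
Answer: 93025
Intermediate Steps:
(-460 + ((87 - 97) + 165))² = (-460 + (-10 + 165))² = (-460 + 155)² = (-305)² = 93025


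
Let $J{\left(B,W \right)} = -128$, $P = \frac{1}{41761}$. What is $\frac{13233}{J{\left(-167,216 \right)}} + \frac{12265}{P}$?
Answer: $\frac{65561415887}{128} \approx 5.122 \cdot 10^{8}$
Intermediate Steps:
$P = \frac{1}{41761} \approx 2.3946 \cdot 10^{-5}$
$\frac{13233}{J{\left(-167,216 \right)}} + \frac{12265}{P} = \frac{13233}{-128} + 12265 \frac{1}{\frac{1}{41761}} = 13233 \left(- \frac{1}{128}\right) + 12265 \cdot 41761 = - \frac{13233}{128} + 512198665 = \frac{65561415887}{128}$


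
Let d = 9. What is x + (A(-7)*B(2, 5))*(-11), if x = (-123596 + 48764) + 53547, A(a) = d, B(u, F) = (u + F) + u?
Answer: -22176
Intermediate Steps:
B(u, F) = F + 2*u (B(u, F) = (F + u) + u = F + 2*u)
A(a) = 9
x = -21285 (x = -74832 + 53547 = -21285)
x + (A(-7)*B(2, 5))*(-11) = -21285 + (9*(5 + 2*2))*(-11) = -21285 + (9*(5 + 4))*(-11) = -21285 + (9*9)*(-11) = -21285 + 81*(-11) = -21285 - 891 = -22176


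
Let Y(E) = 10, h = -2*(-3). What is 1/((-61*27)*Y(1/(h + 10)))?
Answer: -1/16470 ≈ -6.0716e-5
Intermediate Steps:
h = 6
1/((-61*27)*Y(1/(h + 10))) = 1/(-61*27*10) = 1/(-1647*10) = 1/(-16470) = -1/16470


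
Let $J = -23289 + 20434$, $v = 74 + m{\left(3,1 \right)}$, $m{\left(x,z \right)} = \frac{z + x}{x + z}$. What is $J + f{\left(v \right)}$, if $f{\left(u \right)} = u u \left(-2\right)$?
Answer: $-14105$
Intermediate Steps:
$m{\left(x,z \right)} = 1$ ($m{\left(x,z \right)} = \frac{x + z}{x + z} = 1$)
$v = 75$ ($v = 74 + 1 = 75$)
$f{\left(u \right)} = - 2 u^{2}$ ($f{\left(u \right)} = u^{2} \left(-2\right) = - 2 u^{2}$)
$J = -2855$
$J + f{\left(v \right)} = -2855 - 2 \cdot 75^{2} = -2855 - 11250 = -14105$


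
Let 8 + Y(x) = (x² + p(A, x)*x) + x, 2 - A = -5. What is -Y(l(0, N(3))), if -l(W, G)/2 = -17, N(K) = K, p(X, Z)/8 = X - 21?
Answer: 2626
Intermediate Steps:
A = 7 (A = 2 - 1*(-5) = 2 + 5 = 7)
p(X, Z) = -168 + 8*X (p(X, Z) = 8*(X - 21) = 8*(-21 + X) = -168 + 8*X)
l(W, G) = 34 (l(W, G) = -2*(-17) = 34)
Y(x) = -8 + x² - 111*x (Y(x) = -8 + ((x² + (-168 + 8*7)*x) + x) = -8 + ((x² + (-168 + 56)*x) + x) = -8 + ((x² - 112*x) + x) = -8 + (x² - 111*x) = -8 + x² - 111*x)
-Y(l(0, N(3))) = -(-8 + 34² - 111*34) = -(-8 + 1156 - 3774) = -1*(-2626) = 2626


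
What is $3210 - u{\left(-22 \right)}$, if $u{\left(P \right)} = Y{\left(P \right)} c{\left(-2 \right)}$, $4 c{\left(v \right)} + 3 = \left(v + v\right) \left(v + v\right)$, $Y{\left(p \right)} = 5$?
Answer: $\frac{12775}{4} \approx 3193.8$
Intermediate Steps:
$c{\left(v \right)} = - \frac{3}{4} + v^{2}$ ($c{\left(v \right)} = - \frac{3}{4} + \frac{\left(v + v\right) \left(v + v\right)}{4} = - \frac{3}{4} + \frac{2 v 2 v}{4} = - \frac{3}{4} + \frac{4 v^{2}}{4} = - \frac{3}{4} + v^{2}$)
$u{\left(P \right)} = \frac{65}{4}$ ($u{\left(P \right)} = 5 \left(- \frac{3}{4} + \left(-2\right)^{2}\right) = 5 \left(- \frac{3}{4} + 4\right) = 5 \cdot \frac{13}{4} = \frac{65}{4}$)
$3210 - u{\left(-22 \right)} = 3210 - \frac{65}{4} = \frac{12775}{4}$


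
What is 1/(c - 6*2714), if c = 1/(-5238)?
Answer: -5238/85295593 ≈ -6.1410e-5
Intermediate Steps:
c = -1/5238 ≈ -0.00019091
1/(c - 6*2714) = 1/(-1/5238 - 6*2714) = 1/(-1/5238 - 16284) = 1/(-85295593/5238) = -5238/85295593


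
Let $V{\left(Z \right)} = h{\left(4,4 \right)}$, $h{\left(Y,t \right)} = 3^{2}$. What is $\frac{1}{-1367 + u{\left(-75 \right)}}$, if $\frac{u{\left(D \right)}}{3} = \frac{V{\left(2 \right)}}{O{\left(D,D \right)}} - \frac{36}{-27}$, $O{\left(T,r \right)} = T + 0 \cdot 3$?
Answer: $- \frac{25}{34084} \approx -0.00073348$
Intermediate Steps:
$h{\left(Y,t \right)} = 9$
$V{\left(Z \right)} = 9$
$O{\left(T,r \right)} = T$ ($O{\left(T,r \right)} = T + 0 = T$)
$u{\left(D \right)} = 4 + \frac{27}{D}$ ($u{\left(D \right)} = 3 \left(\frac{9}{D} - \frac{36}{-27}\right) = 3 \left(\frac{9}{D} - - \frac{4}{3}\right) = 3 \left(\frac{9}{D} + \frac{4}{3}\right) = 3 \left(\frac{4}{3} + \frac{9}{D}\right) = 4 + \frac{27}{D}$)
$\frac{1}{-1367 + u{\left(-75 \right)}} = \frac{1}{-1367 + \left(4 + \frac{27}{-75}\right)} = \frac{1}{-1367 + \left(4 + 27 \left(- \frac{1}{75}\right)\right)} = \frac{1}{-1367 + \left(4 - \frac{9}{25}\right)} = \frac{1}{-1367 + \frac{91}{25}} = \frac{1}{- \frac{34084}{25}} = - \frac{25}{34084}$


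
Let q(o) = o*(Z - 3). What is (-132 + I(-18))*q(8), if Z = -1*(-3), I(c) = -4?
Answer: 0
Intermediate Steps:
Z = 3
q(o) = 0 (q(o) = o*(3 - 3) = o*0 = 0)
(-132 + I(-18))*q(8) = (-132 - 4)*0 = -136*0 = 0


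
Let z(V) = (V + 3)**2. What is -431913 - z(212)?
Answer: -478138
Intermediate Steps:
z(V) = (3 + V)**2
-431913 - z(212) = -431913 - (3 + 212)**2 = -431913 - 1*215**2 = -431913 - 1*46225 = -431913 - 46225 = -478138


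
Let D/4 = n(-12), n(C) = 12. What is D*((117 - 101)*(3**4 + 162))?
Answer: 186624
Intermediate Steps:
D = 48 (D = 4*12 = 48)
D*((117 - 101)*(3**4 + 162)) = 48*((117 - 101)*(3**4 + 162)) = 48*(16*(81 + 162)) = 48*(16*243) = 48*3888 = 186624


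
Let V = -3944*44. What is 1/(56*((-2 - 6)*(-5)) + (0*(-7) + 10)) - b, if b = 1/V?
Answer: 87893/195228000 ≈ 0.00045021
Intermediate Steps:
V = -173536
b = -1/173536 (b = 1/(-173536) = -1/173536 ≈ -5.7625e-6)
1/(56*((-2 - 6)*(-5)) + (0*(-7) + 10)) - b = 1/(56*((-2 - 6)*(-5)) + (0*(-7) + 10)) - 1*(-1/173536) = 1/(56*(-8*(-5)) + (0 + 10)) + 1/173536 = 1/(56*40 + 10) + 1/173536 = 1/(2240 + 10) + 1/173536 = 1/2250 + 1/173536 = 87893/195228000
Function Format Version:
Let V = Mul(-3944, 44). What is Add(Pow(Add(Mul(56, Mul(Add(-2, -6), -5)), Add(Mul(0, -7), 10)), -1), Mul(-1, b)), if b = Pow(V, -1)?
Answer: Rational(87893, 195228000) ≈ 0.00045021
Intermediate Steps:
V = -173536
b = Rational(-1, 173536) (b = Pow(-173536, -1) = Rational(-1, 173536) ≈ -5.7625e-6)
Add(Pow(Add(Mul(56, Mul(Add(-2, -6), -5)), Add(Mul(0, -7), 10)), -1), Mul(-1, b)) = Add(Pow(Add(Mul(56, Mul(Add(-2, -6), -5)), Add(Mul(0, -7), 10)), -1), Mul(-1, Rational(-1, 173536))) = Add(Pow(Add(Mul(56, Mul(-8, -5)), Add(0, 10)), -1), Rational(1, 173536)) = Add(Pow(Add(Mul(56, 40), 10), -1), Rational(1, 173536)) = Add(Pow(Add(2240, 10), -1), Rational(1, 173536)) = Add(Pow(2250, -1), Rational(1, 173536)) = Add(Rational(1, 2250), Rational(1, 173536)) = Rational(87893, 195228000)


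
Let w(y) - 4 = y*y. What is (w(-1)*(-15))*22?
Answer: -1650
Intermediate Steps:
w(y) = 4 + y² (w(y) = 4 + y*y = 4 + y²)
(w(-1)*(-15))*22 = ((4 + (-1)²)*(-15))*22 = ((4 + 1)*(-15))*22 = (5*(-15))*22 = -75*22 = -1650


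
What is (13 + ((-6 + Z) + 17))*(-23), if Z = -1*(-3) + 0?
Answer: -621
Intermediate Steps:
Z = 3 (Z = 3 + 0 = 3)
(13 + ((-6 + Z) + 17))*(-23) = (13 + ((-6 + 3) + 17))*(-23) = (13 + (-3 + 17))*(-23) = (13 + 14)*(-23) = 27*(-23) = -621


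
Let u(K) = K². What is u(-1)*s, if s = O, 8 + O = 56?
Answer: 48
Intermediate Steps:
O = 48 (O = -8 + 56 = 48)
s = 48
u(-1)*s = (-1)²*48 = 1*48 = 48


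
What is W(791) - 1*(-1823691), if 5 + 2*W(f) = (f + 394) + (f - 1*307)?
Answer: 1824523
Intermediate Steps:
W(f) = 41 + f (W(f) = -5/2 + ((f + 394) + (f - 1*307))/2 = -5/2 + ((394 + f) + (f - 307))/2 = -5/2 + ((394 + f) + (-307 + f))/2 = -5/2 + (87 + 2*f)/2 = -5/2 + (87/2 + f) = 41 + f)
W(791) - 1*(-1823691) = (41 + 791) - 1*(-1823691) = 832 + 1823691 = 1824523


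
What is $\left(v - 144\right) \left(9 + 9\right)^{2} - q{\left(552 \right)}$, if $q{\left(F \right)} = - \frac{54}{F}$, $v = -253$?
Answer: $- \frac{11833767}{92} \approx -1.2863 \cdot 10^{5}$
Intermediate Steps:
$\left(v - 144\right) \left(9 + 9\right)^{2} - q{\left(552 \right)} = \left(-253 - 144\right) \left(9 + 9\right)^{2} - - \frac{54}{552} = - 397 \cdot 18^{2} - \left(-54\right) \frac{1}{552} = \left(-397\right) 324 - - \frac{9}{92} = -128628 + \frac{9}{92} = - \frac{11833767}{92}$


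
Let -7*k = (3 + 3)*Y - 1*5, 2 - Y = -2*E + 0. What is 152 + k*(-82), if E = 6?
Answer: 7542/7 ≈ 1077.4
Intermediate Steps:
Y = 14 (Y = 2 - (-2*6 + 0) = 2 - (-12 + 0) = 2 - 1*(-12) = 2 + 12 = 14)
k = -79/7 (k = -((3 + 3)*14 - 1*5)/7 = -(6*14 - 5)/7 = -(84 - 5)/7 = -⅐*79 = -79/7 ≈ -11.286)
152 + k*(-82) = 152 - 79/7*(-82) = 152 + 6478/7 = 7542/7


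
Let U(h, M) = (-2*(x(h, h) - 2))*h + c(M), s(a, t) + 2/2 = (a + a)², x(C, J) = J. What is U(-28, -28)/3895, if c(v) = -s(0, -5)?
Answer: -1679/3895 ≈ -0.43107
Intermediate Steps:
s(a, t) = -1 + 4*a² (s(a, t) = -1 + (a + a)² = -1 + (2*a)² = -1 + 4*a²)
c(v) = 1 (c(v) = -(-1 + 4*0²) = -(-1 + 4*0) = -(-1 + 0) = -1*(-1) = 1)
U(h, M) = 1 + h*(4 - 2*h) (U(h, M) = (-2*(h - 2))*h + 1 = (-2*(-2 + h))*h + 1 = (4 - 2*h)*h + 1 = h*(4 - 2*h) + 1 = 1 + h*(4 - 2*h))
U(-28, -28)/3895 = (1 - 2*(-28)² + 4*(-28))/3895 = (1 - 2*784 - 112)*(1/3895) = (1 - 1568 - 112)*(1/3895) = -1679*1/3895 = -1679/3895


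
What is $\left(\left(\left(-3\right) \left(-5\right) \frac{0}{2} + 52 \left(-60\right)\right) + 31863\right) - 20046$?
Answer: $8697$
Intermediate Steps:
$\left(\left(\left(-3\right) \left(-5\right) \frac{0}{2} + 52 \left(-60\right)\right) + 31863\right) - 20046 = \left(\left(15 \cdot 0 \cdot \frac{1}{2} - 3120\right) + 31863\right) - 20046 = \left(\left(15 \cdot 0 - 3120\right) + 31863\right) - 20046 = \left(\left(0 - 3120\right) + 31863\right) - 20046 = \left(-3120 + 31863\right) - 20046 = 28743 - 20046 = 8697$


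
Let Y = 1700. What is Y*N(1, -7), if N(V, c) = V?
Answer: 1700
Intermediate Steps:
Y*N(1, -7) = 1700*1 = 1700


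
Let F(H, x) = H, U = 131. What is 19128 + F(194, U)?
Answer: 19322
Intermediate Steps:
19128 + F(194, U) = 19128 + 194 = 19322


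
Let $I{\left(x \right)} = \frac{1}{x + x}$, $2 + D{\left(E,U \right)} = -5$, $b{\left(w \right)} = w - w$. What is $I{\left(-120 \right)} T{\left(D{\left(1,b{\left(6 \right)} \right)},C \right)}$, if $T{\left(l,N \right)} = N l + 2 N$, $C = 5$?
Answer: $\frac{5}{48} \approx 0.10417$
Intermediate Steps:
$b{\left(w \right)} = 0$
$D{\left(E,U \right)} = -7$ ($D{\left(E,U \right)} = -2 - 5 = -7$)
$T{\left(l,N \right)} = 2 N + N l$
$I{\left(x \right)} = \frac{1}{2 x}$
$I{\left(-120 \right)} T{\left(D{\left(1,b{\left(6 \right)} \right)},C \right)} = \frac{1}{2 \left(-120\right)} 5 \left(2 - 7\right) = \frac{1}{2} \left(- \frac{1}{120}\right) 5 \left(-5\right) = \left(- \frac{1}{240}\right) \left(-25\right) = \frac{5}{48}$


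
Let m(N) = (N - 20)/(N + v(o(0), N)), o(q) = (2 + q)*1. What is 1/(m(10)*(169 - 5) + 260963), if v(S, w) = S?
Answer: 3/782479 ≈ 3.8340e-6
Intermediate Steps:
o(q) = 2 + q
m(N) = (-20 + N)/(2 + N) (m(N) = (N - 20)/(N + (2 + 0)) = (-20 + N)/(N + 2) = (-20 + N)/(2 + N))
1/(m(10)*(169 - 5) + 260963) = 1/(((-20 + 10)/(2 + 10))*(169 - 5) + 260963) = 1/((-10/12)*164 + 260963) = 1/(((1/12)*(-10))*164 + 260963) = 1/(-5/6*164 + 260963) = 1/(-410/3 + 260963) = 1/(782479/3) = 3/782479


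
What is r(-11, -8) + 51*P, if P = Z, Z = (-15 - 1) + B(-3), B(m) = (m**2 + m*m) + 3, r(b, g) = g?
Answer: 247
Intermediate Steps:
B(m) = 3 + 2*m**2 (B(m) = (m**2 + m**2) + 3 = 2*m**2 + 3 = 3 + 2*m**2)
Z = 5 (Z = (-15 - 1) + (3 + 2*(-3)**2) = -16 + (3 + 2*9) = -16 + (3 + 18) = -16 + 21 = 5)
P = 5
r(-11, -8) + 51*P = -8 + 51*5 = -8 + 255 = 247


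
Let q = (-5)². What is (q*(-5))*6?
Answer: -750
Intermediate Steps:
q = 25
(q*(-5))*6 = (25*(-5))*6 = -125*6 = -750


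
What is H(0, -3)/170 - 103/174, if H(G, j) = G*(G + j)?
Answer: -103/174 ≈ -0.59195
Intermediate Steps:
H(0, -3)/170 - 103/174 = (0*(0 - 3))/170 - 103/174 = (0*(-3))*(1/170) - 103*1/174 = 0*(1/170) - 103/174 = 0 - 103/174 = -103/174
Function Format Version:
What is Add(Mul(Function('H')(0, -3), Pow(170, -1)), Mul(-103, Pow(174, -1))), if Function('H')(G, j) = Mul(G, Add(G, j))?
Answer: Rational(-103, 174) ≈ -0.59195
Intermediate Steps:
Add(Mul(Function('H')(0, -3), Pow(170, -1)), Mul(-103, Pow(174, -1))) = Add(Mul(Mul(0, Add(0, -3)), Pow(170, -1)), Mul(-103, Pow(174, -1))) = Add(Mul(Mul(0, -3), Rational(1, 170)), Mul(-103, Rational(1, 174))) = Add(Mul(0, Rational(1, 170)), Rational(-103, 174)) = Add(0, Rational(-103, 174)) = Rational(-103, 174)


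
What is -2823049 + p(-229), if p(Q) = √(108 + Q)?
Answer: -2823049 + 11*I ≈ -2.823e+6 + 11.0*I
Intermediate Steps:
-2823049 + p(-229) = -2823049 + √(108 - 229) = -2823049 + √(-121) = -2823049 + 11*I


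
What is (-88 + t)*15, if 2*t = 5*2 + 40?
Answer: -945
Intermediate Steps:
t = 25 (t = (5*2 + 40)/2 = (10 + 40)/2 = (½)*50 = 25)
(-88 + t)*15 = (-88 + 25)*15 = -63*15 = -945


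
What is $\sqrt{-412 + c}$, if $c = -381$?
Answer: $i \sqrt{793} \approx 28.16 i$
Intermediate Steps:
$\sqrt{-412 + c} = \sqrt{-412 - 381} = \sqrt{-793} = i \sqrt{793}$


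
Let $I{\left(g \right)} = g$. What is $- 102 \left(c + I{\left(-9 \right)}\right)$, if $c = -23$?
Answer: $3264$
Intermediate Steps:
$- 102 \left(c + I{\left(-9 \right)}\right) = - 102 \left(-23 - 9\right) = \left(-102\right) \left(-32\right) = 3264$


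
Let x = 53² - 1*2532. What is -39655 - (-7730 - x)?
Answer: -31648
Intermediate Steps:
x = 277 (x = 2809 - 2532 = 277)
-39655 - (-7730 - x) = -39655 - (-7730 - 1*277) = -39655 - (-7730 - 277) = -39655 - 1*(-8007) = -39655 + 8007 = -31648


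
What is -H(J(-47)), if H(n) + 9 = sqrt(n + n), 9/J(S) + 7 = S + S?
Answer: 9 - 3*I*sqrt(202)/101 ≈ 9.0 - 0.42216*I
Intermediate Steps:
J(S) = 9/(-7 + 2*S) (J(S) = 9/(-7 + (S + S)) = 9/(-7 + 2*S))
H(n) = -9 + sqrt(2)*sqrt(n) (H(n) = -9 + sqrt(n + n) = -9 + sqrt(2*n) = -9 + sqrt(2)*sqrt(n))
-H(J(-47)) = -(-9 + sqrt(2)*sqrt(9/(-7 + 2*(-47)))) = -(-9 + sqrt(2)*sqrt(9/(-7 - 94))) = -(-9 + sqrt(2)*sqrt(9/(-101))) = -(-9 + sqrt(2)*sqrt(9*(-1/101))) = -(-9 + sqrt(2)*sqrt(-9/101)) = -(-9 + sqrt(2)*(3*I*sqrt(101)/101)) = -(-9 + 3*I*sqrt(202)/101) = 9 - 3*I*sqrt(202)/101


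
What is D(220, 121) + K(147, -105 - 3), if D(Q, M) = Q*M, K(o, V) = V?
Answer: 26512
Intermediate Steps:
D(Q, M) = M*Q
D(220, 121) + K(147, -105 - 3) = 121*220 + (-105 - 3) = 26620 - 108 = 26512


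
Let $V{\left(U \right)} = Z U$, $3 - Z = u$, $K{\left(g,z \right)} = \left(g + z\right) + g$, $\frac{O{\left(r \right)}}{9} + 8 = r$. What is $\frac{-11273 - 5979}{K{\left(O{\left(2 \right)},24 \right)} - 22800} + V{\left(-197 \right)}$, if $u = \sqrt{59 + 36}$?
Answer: $- \frac{3376798}{5721} + 197 \sqrt{95} \approx 1329.9$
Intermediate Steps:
$O{\left(r \right)} = -72 + 9 r$
$u = \sqrt{95} \approx 9.7468$
$K{\left(g,z \right)} = z + 2 g$
$Z = 3 - \sqrt{95} \approx -6.7468$
$V{\left(U \right)} = U \left(3 - \sqrt{95}\right)$ ($V{\left(U \right)} = \left(3 - \sqrt{95}\right) U = U \left(3 - \sqrt{95}\right)$)
$\frac{-11273 - 5979}{K{\left(O{\left(2 \right)},24 \right)} - 22800} + V{\left(-197 \right)} = \frac{-11273 - 5979}{\left(24 + 2 \left(-72 + 9 \cdot 2\right)\right) - 22800} - 197 \left(3 - \sqrt{95}\right) = - \frac{17252}{\left(24 + 2 \left(-72 + 18\right)\right) - 22800} - \left(591 - 197 \sqrt{95}\right) = - \frac{17252}{\left(24 + 2 \left(-54\right)\right) - 22800} - \left(591 - 197 \sqrt{95}\right) = - \frac{17252}{\left(24 - 108\right) - 22800} - \left(591 - 197 \sqrt{95}\right) = - \frac{17252}{-84 - 22800} - \left(591 - 197 \sqrt{95}\right) = - \frac{17252}{-22884} - \left(591 - 197 \sqrt{95}\right) = \left(-17252\right) \left(- \frac{1}{22884}\right) - \left(591 - 197 \sqrt{95}\right) = \frac{4313}{5721} - \left(591 - 197 \sqrt{95}\right) = - \frac{3376798}{5721} + 197 \sqrt{95}$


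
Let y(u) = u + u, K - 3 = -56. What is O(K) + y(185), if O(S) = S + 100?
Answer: 417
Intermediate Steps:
K = -53 (K = 3 - 56 = -53)
O(S) = 100 + S
y(u) = 2*u
O(K) + y(185) = (100 - 53) + 2*185 = 47 + 370 = 417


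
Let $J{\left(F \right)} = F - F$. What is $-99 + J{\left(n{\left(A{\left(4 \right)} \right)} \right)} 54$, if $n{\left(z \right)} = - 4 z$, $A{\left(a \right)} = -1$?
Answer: $-99$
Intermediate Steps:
$J{\left(F \right)} = 0$
$-99 + J{\left(n{\left(A{\left(4 \right)} \right)} \right)} 54 = -99 + 0 \cdot 54 = -99 + 0 = -99$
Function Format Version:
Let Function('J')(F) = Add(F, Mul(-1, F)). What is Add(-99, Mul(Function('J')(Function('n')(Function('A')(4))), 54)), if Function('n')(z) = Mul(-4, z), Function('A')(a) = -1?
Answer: -99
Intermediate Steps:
Function('J')(F) = 0
Add(-99, Mul(Function('J')(Function('n')(Function('A')(4))), 54)) = Add(-99, Mul(0, 54)) = Add(-99, 0) = -99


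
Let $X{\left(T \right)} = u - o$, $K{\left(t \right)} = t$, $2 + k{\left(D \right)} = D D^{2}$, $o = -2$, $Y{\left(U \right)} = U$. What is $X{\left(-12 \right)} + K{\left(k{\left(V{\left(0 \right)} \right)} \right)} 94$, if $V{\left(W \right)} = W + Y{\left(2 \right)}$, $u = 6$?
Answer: $572$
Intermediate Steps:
$V{\left(W \right)} = 2 + W$ ($V{\left(W \right)} = W + 2 = 2 + W$)
$k{\left(D \right)} = -2 + D^{3}$ ($k{\left(D \right)} = -2 + D D^{2} = -2 + D^{3}$)
$X{\left(T \right)} = 8$ ($X{\left(T \right)} = 6 - -2 = 6 + 2 = 8$)
$X{\left(-12 \right)} + K{\left(k{\left(V{\left(0 \right)} \right)} \right)} 94 = 8 + \left(-2 + \left(2 + 0\right)^{3}\right) 94 = 8 + \left(-2 + 2^{3}\right) 94 = 8 + \left(-2 + 8\right) 94 = 8 + 6 \cdot 94 = 8 + 564 = 572$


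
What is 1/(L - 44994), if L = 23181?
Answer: -1/21813 ≈ -4.5844e-5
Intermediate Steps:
1/(L - 44994) = 1/(23181 - 44994) = 1/(-21813) = -1/21813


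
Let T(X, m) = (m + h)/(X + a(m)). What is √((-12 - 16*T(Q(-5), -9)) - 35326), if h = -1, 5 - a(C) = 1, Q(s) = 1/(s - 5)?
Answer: I*√53686698/39 ≈ 187.88*I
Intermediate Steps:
Q(s) = 1/(-5 + s)
a(C) = 4 (a(C) = 5 - 1*1 = 5 - 1 = 4)
T(X, m) = (-1 + m)/(4 + X) (T(X, m) = (m - 1)/(X + 4) = (-1 + m)/(4 + X))
√((-12 - 16*T(Q(-5), -9)) - 35326) = √((-12 - 16*(-1 - 9)/(4 + 1/(-5 - 5))) - 35326) = √((-12 - 16*(-10)/(4 + 1/(-10))) - 35326) = √((-12 - 16*(-10)/(4 - ⅒)) - 35326) = √((-12 - 16*(-10)/39/10) - 35326) = √((-12 - 160*(-10)/39) - 35326) = √((-12 - 16*(-100/39)) - 35326) = √((-12 + 1600/39) - 35326) = √(1132/39 - 35326) = √(-1376582/39) = I*√53686698/39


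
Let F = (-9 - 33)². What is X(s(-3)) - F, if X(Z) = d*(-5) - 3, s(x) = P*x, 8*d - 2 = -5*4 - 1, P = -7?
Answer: -14041/8 ≈ -1755.1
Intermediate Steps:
F = 1764 (F = (-42)² = 1764)
d = -19/8 (d = ¼ + (-5*4 - 1)/8 = ¼ + (-20 - 1)/8 = ¼ + (⅛)*(-21) = ¼ - 21/8 = -19/8 ≈ -2.3750)
s(x) = -7*x
X(Z) = 71/8 (X(Z) = -19/8*(-5) - 3 = 95/8 - 3 = 71/8)
X(s(-3)) - F = 71/8 - 1*1764 = 71/8 - 1764 = -14041/8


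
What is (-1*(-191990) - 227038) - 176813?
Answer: -211861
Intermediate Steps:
(-1*(-191990) - 227038) - 176813 = (191990 - 227038) - 176813 = -35048 - 176813 = -211861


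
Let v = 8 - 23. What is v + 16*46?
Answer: 721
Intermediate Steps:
v = -15
v + 16*46 = -15 + 16*46 = -15 + 736 = 721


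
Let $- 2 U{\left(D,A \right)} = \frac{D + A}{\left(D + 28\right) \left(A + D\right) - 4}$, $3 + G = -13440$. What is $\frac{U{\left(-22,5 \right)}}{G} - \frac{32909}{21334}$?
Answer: $- \frac{46893761483}{30400053972} \approx -1.5426$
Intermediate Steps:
$G = -13443$ ($G = -3 - 13440 = -13443$)
$U{\left(D,A \right)} = - \frac{A + D}{2 \left(-4 + \left(28 + D\right) \left(A + D\right)\right)}$ ($U{\left(D,A \right)} = - \frac{\left(D + A\right) \frac{1}{\left(D + 28\right) \left(A + D\right) - 4}}{2} = - \frac{\left(A + D\right) \frac{1}{\left(28 + D\right) \left(A + D\right) - 4}}{2} = - \frac{\left(A + D\right) \frac{1}{-4 + \left(28 + D\right) \left(A + D\right)}}{2} = - \frac{\frac{1}{-4 + \left(28 + D\right) \left(A + D\right)} \left(A + D\right)}{2} = - \frac{A + D}{2 \left(-4 + \left(28 + D\right) \left(A + D\right)\right)}$)
$\frac{U{\left(-22,5 \right)}}{G} - \frac{32909}{21334} = \frac{\frac{1}{2} \frac{1}{-4 + \left(-22\right)^{2} + 28 \cdot 5 + 28 \left(-22\right) + 5 \left(-22\right)} \left(\left(-1\right) 5 - -22\right)}{-13443} - \frac{32909}{21334} = \frac{-5 + 22}{2 \left(-4 + 484 + 140 - 616 - 110\right)} \left(- \frac{1}{13443}\right) - \frac{32909}{21334} = \frac{1}{2} \frac{1}{-106} \cdot 17 \left(- \frac{1}{13443}\right) - \frac{32909}{21334} = \frac{1}{2} \left(- \frac{1}{106}\right) 17 \left(- \frac{1}{13443}\right) - \frac{32909}{21334} = \left(- \frac{17}{212}\right) \left(- \frac{1}{13443}\right) - \frac{32909}{21334} = \frac{17}{2849916} - \frac{32909}{21334} = - \frac{46893761483}{30400053972}$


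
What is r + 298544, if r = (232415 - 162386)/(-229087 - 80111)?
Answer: 30769712561/103066 ≈ 2.9854e+5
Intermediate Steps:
r = -23343/103066 (r = 70029/(-309198) = 70029*(-1/309198) = -23343/103066 ≈ -0.22649)
r + 298544 = -23343/103066 + 298544 = 30769712561/103066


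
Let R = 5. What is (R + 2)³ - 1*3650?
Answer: -3307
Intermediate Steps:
(R + 2)³ - 1*3650 = (5 + 2)³ - 1*3650 = 7³ - 3650 = 343 - 3650 = -3307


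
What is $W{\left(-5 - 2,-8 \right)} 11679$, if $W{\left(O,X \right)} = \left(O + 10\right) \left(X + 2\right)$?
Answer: $-210222$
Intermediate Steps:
$W{\left(O,X \right)} = \left(2 + X\right) \left(10 + O\right)$ ($W{\left(O,X \right)} = \left(10 + O\right) \left(2 + X\right) = \left(2 + X\right) \left(10 + O\right)$)
$W{\left(-5 - 2,-8 \right)} 11679 = \left(20 + 2 \left(-5 - 2\right) + 10 \left(-8\right) + \left(-5 - 2\right) \left(-8\right)\right) 11679 = \left(20 + 2 \left(-7\right) - 80 - -56\right) 11679 = \left(20 - 14 - 80 + 56\right) 11679 = \left(-18\right) 11679 = -210222$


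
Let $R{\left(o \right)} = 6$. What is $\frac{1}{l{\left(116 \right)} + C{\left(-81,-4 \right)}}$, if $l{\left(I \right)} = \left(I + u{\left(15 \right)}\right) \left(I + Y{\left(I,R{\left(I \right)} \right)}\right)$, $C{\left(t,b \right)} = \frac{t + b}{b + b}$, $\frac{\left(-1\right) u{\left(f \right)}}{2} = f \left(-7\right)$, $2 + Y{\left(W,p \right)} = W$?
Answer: $\frac{8}{599925} \approx 1.3335 \cdot 10^{-5}$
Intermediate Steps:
$Y{\left(W,p \right)} = -2 + W$
$u{\left(f \right)} = 14 f$ ($u{\left(f \right)} = - 2 f \left(-7\right) = - 2 \left(- 7 f\right) = 14 f$)
$C{\left(t,b \right)} = \frac{b + t}{2 b}$
$l{\left(I \right)} = \left(-2 + 2 I\right) \left(210 + I\right)$ ($l{\left(I \right)} = \left(I + 14 \cdot 15\right) \left(I + \left(-2 + I\right)\right) = \left(I + 210\right) \left(-2 + 2 I\right) = \left(210 + I\right) \left(-2 + 2 I\right) = \left(-2 + 2 I\right) \left(210 + I\right)$)
$\frac{1}{l{\left(116 \right)} + C{\left(-81,-4 \right)}} = \frac{1}{\left(-420 + 2 \cdot 116^{2} + 418 \cdot 116\right) + \frac{-4 - 81}{2 \left(-4\right)}} = \frac{1}{\left(-420 + 2 \cdot 13456 + 48488\right) + \frac{1}{2} \left(- \frac{1}{4}\right) \left(-85\right)} = \frac{1}{\left(-420 + 26912 + 48488\right) + \frac{85}{8}} = \frac{1}{74980 + \frac{85}{8}} = \frac{1}{\frac{599925}{8}} = \frac{8}{599925}$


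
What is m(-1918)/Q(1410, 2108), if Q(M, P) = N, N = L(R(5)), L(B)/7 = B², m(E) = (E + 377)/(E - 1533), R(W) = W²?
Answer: 1541/15098125 ≈ 0.00010207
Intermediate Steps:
m(E) = (377 + E)/(-1533 + E)
L(B) = 7*B²
N = 4375 (N = 7*(5²)² = 7*25² = 7*625 = 4375)
Q(M, P) = 4375
m(-1918)/Q(1410, 2108) = ((377 - 1918)/(-1533 - 1918))/4375 = (-1541/(-3451))*(1/4375) = -1/3451*(-1541)*(1/4375) = (1541/3451)*(1/4375) = 1541/15098125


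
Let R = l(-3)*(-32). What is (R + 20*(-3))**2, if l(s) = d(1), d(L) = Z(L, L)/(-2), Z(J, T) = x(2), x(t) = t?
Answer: 784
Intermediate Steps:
Z(J, T) = 2
d(L) = -1 (d(L) = 2/(-2) = 2*(-1/2) = -1)
l(s) = -1
R = 32 (R = -1*(-32) = 32)
(R + 20*(-3))**2 = (32 + 20*(-3))**2 = (32 - 60)**2 = (-28)**2 = 784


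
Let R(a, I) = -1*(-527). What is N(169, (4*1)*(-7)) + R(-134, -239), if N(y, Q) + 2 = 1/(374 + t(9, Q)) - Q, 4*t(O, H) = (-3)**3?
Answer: 812361/1469 ≈ 553.00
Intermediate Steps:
R(a, I) = 527
t(O, H) = -27/4 (t(O, H) = (1/4)*(-3)**3 = (1/4)*(-27) = -27/4)
N(y, Q) = -2934/1469 - Q (N(y, Q) = -2 + (1/(374 - 27/4) - Q) = -2 + (1/(1469/4) - Q) = -2 + (4/1469 - Q) = -2934/1469 - Q)
N(169, (4*1)*(-7)) + R(-134, -239) = (-2934/1469 - 4*1*(-7)) + 527 = (-2934/1469 - 4*(-7)) + 527 = (-2934/1469 - 1*(-28)) + 527 = (-2934/1469 + 28) + 527 = 38198/1469 + 527 = 812361/1469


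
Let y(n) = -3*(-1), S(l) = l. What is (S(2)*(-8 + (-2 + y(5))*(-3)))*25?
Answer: -550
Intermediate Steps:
y(n) = 3
(S(2)*(-8 + (-2 + y(5))*(-3)))*25 = (2*(-8 + (-2 + 3)*(-3)))*25 = (2*(-8 + 1*(-3)))*25 = (2*(-8 - 3))*25 = (2*(-11))*25 = -22*25 = -550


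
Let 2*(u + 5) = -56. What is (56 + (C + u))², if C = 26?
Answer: 2401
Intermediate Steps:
u = -33 (u = -5 + (½)*(-56) = -5 - 28 = -33)
(56 + (C + u))² = (56 + (26 - 33))² = (56 - 7)² = 49² = 2401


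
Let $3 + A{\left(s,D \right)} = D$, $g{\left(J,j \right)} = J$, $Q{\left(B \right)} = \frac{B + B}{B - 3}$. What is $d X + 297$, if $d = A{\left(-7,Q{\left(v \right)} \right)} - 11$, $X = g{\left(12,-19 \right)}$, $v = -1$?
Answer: $135$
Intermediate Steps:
$Q{\left(B \right)} = \frac{2 B}{-3 + B}$
$X = 12$
$A{\left(s,D \right)} = -3 + D$
$d = - \frac{27}{2}$ ($d = \left(-3 + 2 \left(-1\right) \frac{1}{-3 - 1}\right) - 11 = \left(-3 + 2 \left(-1\right) \frac{1}{-4}\right) - 11 = \left(-3 + 2 \left(-1\right) \left(- \frac{1}{4}\right)\right) - 11 = \left(-3 + \frac{1}{2}\right) - 11 = - \frac{5}{2} - 11 = - \frac{27}{2} \approx -13.5$)
$d X + 297 = \left(- \frac{27}{2}\right) 12 + 297 = -162 + 297 = 135$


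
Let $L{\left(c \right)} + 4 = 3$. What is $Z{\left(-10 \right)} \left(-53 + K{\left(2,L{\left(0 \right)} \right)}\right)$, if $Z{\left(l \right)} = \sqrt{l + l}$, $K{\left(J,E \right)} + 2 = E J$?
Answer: $- 114 i \sqrt{5} \approx - 254.91 i$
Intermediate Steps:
$L{\left(c \right)} = -1$ ($L{\left(c \right)} = -4 + 3 = -1$)
$K{\left(J,E \right)} = -2 + E J$
$Z{\left(l \right)} = \sqrt{2} \sqrt{l}$ ($Z{\left(l \right)} = \sqrt{2 l} = \sqrt{2} \sqrt{l}$)
$Z{\left(-10 \right)} \left(-53 + K{\left(2,L{\left(0 \right)} \right)}\right) = \sqrt{2} \sqrt{-10} \left(-53 - 4\right) = \sqrt{2} i \sqrt{10} \left(-53 - 4\right) = 2 i \sqrt{5} \left(-53 - 4\right) = 2 i \sqrt{5} \left(-57\right) = - 114 i \sqrt{5}$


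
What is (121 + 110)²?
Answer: 53361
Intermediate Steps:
(121 + 110)² = 231² = 53361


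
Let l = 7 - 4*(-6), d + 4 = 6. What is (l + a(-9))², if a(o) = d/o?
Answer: 76729/81 ≈ 947.27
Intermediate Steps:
d = 2 (d = -4 + 6 = 2)
a(o) = 2/o
l = 31 (l = 7 + 24 = 31)
(l + a(-9))² = (31 + 2/(-9))² = (31 + 2*(-⅑))² = (31 - 2/9)² = (277/9)² = 76729/81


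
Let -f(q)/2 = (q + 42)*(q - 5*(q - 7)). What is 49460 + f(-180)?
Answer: 257840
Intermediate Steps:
f(q) = -2*(35 - 4*q)*(42 + q) (f(q) = -2*(q + 42)*(q - 5*(q - 7)) = -2*(42 + q)*(q - 5*(-7 + q)) = -2*(42 + q)*(q + (35 - 5*q)) = -2*(42 + q)*(35 - 4*q) = -2*(35 - 4*q)*(42 + q))
49460 + f(-180) = 49460 + (-2940 + 8*(-180)**2 + 266*(-180)) = 49460 + (-2940 + 8*32400 - 47880) = 49460 + (-2940 + 259200 - 47880) = 49460 + 208380 = 257840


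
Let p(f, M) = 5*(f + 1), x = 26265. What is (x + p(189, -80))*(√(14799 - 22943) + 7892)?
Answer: 214780780 + 108860*I*√509 ≈ 2.1478e+8 + 2.456e+6*I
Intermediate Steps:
p(f, M) = 5 + 5*f (p(f, M) = 5*(1 + f) = 5 + 5*f)
(x + p(189, -80))*(√(14799 - 22943) + 7892) = (26265 + (5 + 5*189))*(√(14799 - 22943) + 7892) = (26265 + (5 + 945))*(√(-8144) + 7892) = (26265 + 950)*(4*I*√509 + 7892) = 27215*(7892 + 4*I*√509) = 214780780 + 108860*I*√509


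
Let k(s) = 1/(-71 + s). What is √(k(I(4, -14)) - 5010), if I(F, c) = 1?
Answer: I*√24549070/70 ≈ 70.781*I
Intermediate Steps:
√(k(I(4, -14)) - 5010) = √(1/(-71 + 1) - 5010) = √(1/(-70) - 5010) = √(-1/70 - 5010) = √(-350701/70) = I*√24549070/70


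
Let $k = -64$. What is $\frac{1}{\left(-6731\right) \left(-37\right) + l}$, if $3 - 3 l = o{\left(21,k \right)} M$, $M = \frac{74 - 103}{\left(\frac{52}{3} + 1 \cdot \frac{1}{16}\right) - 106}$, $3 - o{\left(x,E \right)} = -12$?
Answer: $\frac{4253}{1059194184} \approx 4.0153 \cdot 10^{-6}$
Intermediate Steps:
$o{\left(x,E \right)} = 15$ ($o{\left(x,E \right)} = 3 - -12 = 3 + 12 = 15$)
$M = \frac{1392}{4253}$ ($M = - \frac{29}{\left(52 \cdot \frac{1}{3} + 1 \cdot \frac{1}{16}\right) - 106} = - \frac{29}{\left(\frac{52}{3} + \frac{1}{16}\right) - 106} = - \frac{29}{\frac{835}{48} - 106} = - \frac{29}{- \frac{4253}{48}} = \left(-29\right) \left(- \frac{48}{4253}\right) = \frac{1392}{4253} \approx 0.3273$)
$l = - \frac{2707}{4253}$ ($l = 1 - \frac{15 \cdot \frac{1392}{4253}}{3} = 1 - \frac{6960}{4253} = - \frac{2707}{4253} \approx -0.63649$)
$\frac{1}{\left(-6731\right) \left(-37\right) + l} = \frac{1}{\left(-6731\right) \left(-37\right) - \frac{2707}{4253}} = \frac{1}{249047 - \frac{2707}{4253}} = \frac{1}{\frac{1059194184}{4253}} = \frac{4253}{1059194184}$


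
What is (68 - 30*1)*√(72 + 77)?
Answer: 38*√149 ≈ 463.85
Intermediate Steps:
(68 - 30*1)*√(72 + 77) = (68 - 30)*√149 = 38*√149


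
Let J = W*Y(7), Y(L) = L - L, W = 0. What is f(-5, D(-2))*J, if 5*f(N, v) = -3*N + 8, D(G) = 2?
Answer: 0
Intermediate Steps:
Y(L) = 0
f(N, v) = 8/5 - 3*N/5 (f(N, v) = (-3*N + 8)/5 = (8 - 3*N)/5 = 8/5 - 3*N/5)
J = 0 (J = 0*0 = 0)
f(-5, D(-2))*J = (8/5 - ⅗*(-5))*0 = (8/5 + 3)*0 = (23/5)*0 = 0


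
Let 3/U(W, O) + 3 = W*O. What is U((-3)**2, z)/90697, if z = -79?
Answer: -1/21585886 ≈ -4.6327e-8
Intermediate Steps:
U(W, O) = 3/(-3 + O*W) (U(W, O) = 3/(-3 + W*O) = 3/(-3 + O*W))
U((-3)**2, z)/90697 = (3/(-3 - 79*(-3)**2))/90697 = (3/(-3 - 79*9))*(1/90697) = (3/(-3 - 711))*(1/90697) = (3/(-714))*(1/90697) = (3*(-1/714))*(1/90697) = -1/238*1/90697 = -1/21585886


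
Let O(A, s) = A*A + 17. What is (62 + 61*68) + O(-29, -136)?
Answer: 5068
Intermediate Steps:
O(A, s) = 17 + A² (O(A, s) = A² + 17 = 17 + A²)
(62 + 61*68) + O(-29, -136) = (62 + 61*68) + (17 + (-29)²) = (62 + 4148) + (17 + 841) = 4210 + 858 = 5068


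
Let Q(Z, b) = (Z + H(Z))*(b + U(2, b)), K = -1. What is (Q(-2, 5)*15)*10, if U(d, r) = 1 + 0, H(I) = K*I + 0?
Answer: 0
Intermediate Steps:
H(I) = -I (H(I) = -I + 0 = -I)
U(d, r) = 1
Q(Z, b) = 0 (Q(Z, b) = (Z - Z)*(b + 1) = 0*(1 + b) = 0)
(Q(-2, 5)*15)*10 = (0*15)*10 = 0*10 = 0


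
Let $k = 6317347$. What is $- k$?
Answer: $-6317347$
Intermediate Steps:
$- k = \left(-1\right) 6317347 = -6317347$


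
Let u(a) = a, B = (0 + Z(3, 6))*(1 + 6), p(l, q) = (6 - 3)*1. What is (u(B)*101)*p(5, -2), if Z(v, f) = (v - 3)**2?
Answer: 0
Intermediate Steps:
Z(v, f) = (-3 + v)**2
p(l, q) = 3 (p(l, q) = 3*1 = 3)
B = 0 (B = (0 + (-3 + 3)**2)*(1 + 6) = (0 + 0**2)*7 = (0 + 0)*7 = 0*7 = 0)
(u(B)*101)*p(5, -2) = (0*101)*3 = 0*3 = 0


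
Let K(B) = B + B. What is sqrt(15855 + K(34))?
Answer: sqrt(15923) ≈ 126.19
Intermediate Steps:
K(B) = 2*B
sqrt(15855 + K(34)) = sqrt(15855 + 2*34) = sqrt(15855 + 68) = sqrt(15923)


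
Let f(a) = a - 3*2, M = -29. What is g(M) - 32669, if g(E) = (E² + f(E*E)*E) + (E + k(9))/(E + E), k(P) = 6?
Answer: -3250471/58 ≈ -56043.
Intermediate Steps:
f(a) = -6 + a (f(a) = a - 6 = -6 + a)
g(E) = E² + E*(-6 + E²) + (6 + E)/(2*E) (g(E) = (E² + (-6 + E*E)*E) + (E + 6)/(E + E) = (E² + (-6 + E²)*E) + (6 + E)/((2*E)) = (E² + E*(-6 + E²)) + (6 + E)*(1/(2*E)) = (E² + E*(-6 + E²)) + (6 + E)/(2*E) = E² + E*(-6 + E²) + (6 + E)/(2*E))
g(M) - 32669 = (½ + (-29)² + (-29)³ - 6*(-29) + 3/(-29)) - 32669 = (½ + 841 - 24389 + 174 + 3*(-1/29)) - 32669 = (½ + 841 - 24389 + 174 - 3/29) - 32669 = -1355669/58 - 32669 = -3250471/58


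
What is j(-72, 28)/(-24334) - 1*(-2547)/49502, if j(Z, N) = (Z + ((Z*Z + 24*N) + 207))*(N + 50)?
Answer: -11535103449/602290834 ≈ -19.152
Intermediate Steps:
j(Z, N) = (50 + N)*(207 + Z + Z² + 24*N) (j(Z, N) = (Z + ((Z² + 24*N) + 207))*(50 + N) = (Z + (207 + Z² + 24*N))*(50 + N) = (207 + Z + Z² + 24*N)*(50 + N) = (50 + N)*(207 + Z + Z² + 24*N))
j(-72, 28)/(-24334) - 1*(-2547)/49502 = (10350 + 24*28² + 50*(-72) + 50*(-72)² + 1407*28 + 28*(-72) + 28*(-72)²)/(-24334) - 1*(-2547)/49502 = (10350 + 24*784 - 3600 + 50*5184 + 39396 - 2016 + 28*5184)*(-1/24334) + 2547*(1/49502) = (10350 + 18816 - 3600 + 259200 + 39396 - 2016 + 145152)*(-1/24334) + 2547/49502 = 467298*(-1/24334) + 2547/49502 = -233649/12167 + 2547/49502 = -11535103449/602290834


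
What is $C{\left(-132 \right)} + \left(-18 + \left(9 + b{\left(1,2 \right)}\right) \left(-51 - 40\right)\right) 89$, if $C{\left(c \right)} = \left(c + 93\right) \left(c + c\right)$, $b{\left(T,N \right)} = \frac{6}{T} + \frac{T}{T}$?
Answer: $-120890$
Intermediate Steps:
$b{\left(T,N \right)} = 1 + \frac{6}{T}$ ($b{\left(T,N \right)} = \frac{6}{T} + 1 = 1 + \frac{6}{T}$)
$C{\left(c \right)} = 2 c \left(93 + c\right)$ ($C{\left(c \right)} = \left(93 + c\right) 2 c = 2 c \left(93 + c\right)$)
$C{\left(-132 \right)} + \left(-18 + \left(9 + b{\left(1,2 \right)}\right) \left(-51 - 40\right)\right) 89 = 2 \left(-132\right) \left(93 - 132\right) + \left(-18 + \left(9 + \frac{6 + 1}{1}\right) \left(-51 - 40\right)\right) 89 = 2 \left(-132\right) \left(-39\right) + \left(-18 + \left(9 + 1 \cdot 7\right) \left(-91\right)\right) 89 = 10296 + \left(-18 + \left(9 + 7\right) \left(-91\right)\right) 89 = 10296 + \left(-18 + 16 \left(-91\right)\right) 89 = 10296 + \left(-18 - 1456\right) 89 = 10296 - 131186 = -120890$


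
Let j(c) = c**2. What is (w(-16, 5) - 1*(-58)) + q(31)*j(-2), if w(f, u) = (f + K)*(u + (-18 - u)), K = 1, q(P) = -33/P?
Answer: 10036/31 ≈ 323.74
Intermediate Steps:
w(f, u) = -18 - 18*f (w(f, u) = (f + 1)*(u + (-18 - u)) = (1 + f)*(-18) = -18 - 18*f)
(w(-16, 5) - 1*(-58)) + q(31)*j(-2) = ((-18 - 18*(-16)) - 1*(-58)) - 33/31*(-2)**2 = ((-18 + 288) + 58) - 33*1/31*4 = (270 + 58) - 33/31*4 = 328 - 132/31 = 10036/31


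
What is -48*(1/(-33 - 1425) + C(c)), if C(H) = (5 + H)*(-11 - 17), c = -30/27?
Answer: 1270088/243 ≈ 5226.7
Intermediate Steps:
c = -10/9 (c = -30*1/27 = -10/9 ≈ -1.1111)
C(H) = -140 - 28*H (C(H) = (5 + H)*(-28) = -140 - 28*H)
-48*(1/(-33 - 1425) + C(c)) = -48*(1/(-33 - 1425) + (-140 - 28*(-10/9))) = -48*(1/(-1458) + (-140 + 280/9)) = -48*(-1/1458 - 980/9) = -48*(-158761/1458) = 1270088/243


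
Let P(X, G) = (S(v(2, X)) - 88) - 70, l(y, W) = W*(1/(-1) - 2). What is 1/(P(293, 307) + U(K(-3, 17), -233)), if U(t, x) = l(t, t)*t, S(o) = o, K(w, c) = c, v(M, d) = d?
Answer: -1/732 ≈ -0.0013661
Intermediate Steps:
l(y, W) = -3*W (l(y, W) = W*(-1 - 2) = W*(-3) = -3*W)
U(t, x) = -3*t² (U(t, x) = (-3*t)*t = -3*t²)
P(X, G) = -158 + X (P(X, G) = (X - 88) - 70 = (-88 + X) - 70 = -158 + X)
1/(P(293, 307) + U(K(-3, 17), -233)) = 1/((-158 + 293) - 3*17²) = 1/(135 - 3*289) = 1/(135 - 867) = 1/(-732) = -1/732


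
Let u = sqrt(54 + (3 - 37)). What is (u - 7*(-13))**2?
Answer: 8301 + 364*sqrt(5) ≈ 9114.9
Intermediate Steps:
u = 2*sqrt(5) (u = sqrt(54 - 34) = sqrt(20) = 2*sqrt(5) ≈ 4.4721)
(u - 7*(-13))**2 = (2*sqrt(5) - 7*(-13))**2 = (2*sqrt(5) + 91)**2 = (91 + 2*sqrt(5))**2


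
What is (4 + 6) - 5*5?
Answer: -15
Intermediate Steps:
(4 + 6) - 5*5 = 10 - 25 = -15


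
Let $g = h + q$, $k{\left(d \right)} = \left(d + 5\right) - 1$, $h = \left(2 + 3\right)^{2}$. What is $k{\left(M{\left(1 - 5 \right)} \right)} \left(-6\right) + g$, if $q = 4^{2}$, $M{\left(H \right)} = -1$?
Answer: $23$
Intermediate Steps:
$h = 25$ ($h = 5^{2} = 25$)
$q = 16$
$k{\left(d \right)} = 4 + d$ ($k{\left(d \right)} = \left(5 + d\right) - 1 = 4 + d$)
$g = 41$ ($g = 25 + 16 = 41$)
$k{\left(M{\left(1 - 5 \right)} \right)} \left(-6\right) + g = \left(4 - 1\right) \left(-6\right) + 41 = 3 \left(-6\right) + 41 = -18 + 41 = 23$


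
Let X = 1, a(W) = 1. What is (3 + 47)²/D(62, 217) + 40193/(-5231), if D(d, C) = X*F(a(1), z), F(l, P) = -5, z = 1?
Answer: -2655693/5231 ≈ -507.68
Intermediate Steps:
D(d, C) = -5 (D(d, C) = 1*(-5) = -5)
(3 + 47)²/D(62, 217) + 40193/(-5231) = (3 + 47)²/(-5) + 40193/(-5231) = 50²*(-⅕) + 40193*(-1/5231) = 2500*(-⅕) - 40193/5231 = -500 - 40193/5231 = -2655693/5231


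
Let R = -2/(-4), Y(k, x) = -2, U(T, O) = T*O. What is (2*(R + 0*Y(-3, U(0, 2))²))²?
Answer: 1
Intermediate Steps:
U(T, O) = O*T
R = ½ (R = -2*(-¼) = ½ ≈ 0.50000)
(2*(R + 0*Y(-3, U(0, 2))²))² = (2*(½ + 0*(-2)²))² = (2*(½ + 0*4))² = (2*(½ + 0))² = (2*(½))² = 1² = 1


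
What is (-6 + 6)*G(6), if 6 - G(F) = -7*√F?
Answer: 0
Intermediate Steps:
G(F) = 6 + 7*√F (G(F) = 6 - (-7)*√F = 6 + 7*√F)
(-6 + 6)*G(6) = (-6 + 6)*(6 + 7*√6) = 0*(6 + 7*√6) = 0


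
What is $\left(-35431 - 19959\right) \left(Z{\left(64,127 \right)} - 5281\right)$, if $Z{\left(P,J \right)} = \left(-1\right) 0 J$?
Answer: $292514590$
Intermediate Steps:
$Z{\left(P,J \right)} = 0$ ($Z{\left(P,J \right)} = 0 J = 0$)
$\left(-35431 - 19959\right) \left(Z{\left(64,127 \right)} - 5281\right) = \left(-35431 - 19959\right) \left(0 - 5281\right) = \left(-55390\right) \left(-5281\right) = 292514590$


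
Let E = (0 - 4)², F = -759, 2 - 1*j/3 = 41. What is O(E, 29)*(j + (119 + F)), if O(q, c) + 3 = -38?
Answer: 31037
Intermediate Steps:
j = -117 (j = 6 - 3*41 = 6 - 123 = -117)
E = 16 (E = (-4)² = 16)
O(q, c) = -41 (O(q, c) = -3 - 38 = -41)
O(E, 29)*(j + (119 + F)) = -41*(-117 + (119 - 759)) = -41*(-117 - 640) = -41*(-757) = 31037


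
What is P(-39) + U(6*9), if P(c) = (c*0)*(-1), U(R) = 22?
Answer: 22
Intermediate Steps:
P(c) = 0 (P(c) = 0*(-1) = 0)
P(-39) + U(6*9) = 0 + 22 = 22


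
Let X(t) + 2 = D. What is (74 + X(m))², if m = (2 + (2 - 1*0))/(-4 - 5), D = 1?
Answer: 5329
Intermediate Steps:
m = -4/9 (m = (2 + (2 + 0))/(-9) = (2 + 2)*(-⅑) = 4*(-⅑) = -4/9 ≈ -0.44444)
X(t) = -1 (X(t) = -2 + 1 = -1)
(74 + X(m))² = (74 - 1)² = 73² = 5329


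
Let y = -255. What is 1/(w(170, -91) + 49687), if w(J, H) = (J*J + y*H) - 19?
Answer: 1/101773 ≈ 9.8258e-6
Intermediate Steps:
w(J, H) = -19 + J² - 255*H (w(J, H) = (J*J - 255*H) - 19 = (J² - 255*H) - 19 = -19 + J² - 255*H)
1/(w(170, -91) + 49687) = 1/((-19 + 170² - 255*(-91)) + 49687) = 1/((-19 + 28900 + 23205) + 49687) = 1/(52086 + 49687) = 1/101773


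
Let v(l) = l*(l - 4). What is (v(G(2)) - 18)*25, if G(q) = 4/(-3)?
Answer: -2450/9 ≈ -272.22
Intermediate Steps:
G(q) = -4/3 (G(q) = 4*(-1/3) = -4/3)
v(l) = l*(-4 + l)
(v(G(2)) - 18)*25 = (-4*(-4 - 4/3)/3 - 18)*25 = (-4/3*(-16/3) - 18)*25 = (64/9 - 18)*25 = -98/9*25 = -2450/9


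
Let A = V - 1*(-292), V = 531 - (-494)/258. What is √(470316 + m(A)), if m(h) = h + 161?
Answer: √7842935163/129 ≈ 686.51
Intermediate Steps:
V = 68746/129 (V = 531 - (-494)/258 = 531 - 1*(-247/129) = 531 + 247/129 = 68746/129 ≈ 532.92)
A = 106414/129 (A = 68746/129 - 1*(-292) = 68746/129 + 292 = 106414/129 ≈ 824.92)
m(h) = 161 + h
√(470316 + m(A)) = √(470316 + (161 + 106414/129)) = √(470316 + 127183/129) = √(60797947/129) = √7842935163/129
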